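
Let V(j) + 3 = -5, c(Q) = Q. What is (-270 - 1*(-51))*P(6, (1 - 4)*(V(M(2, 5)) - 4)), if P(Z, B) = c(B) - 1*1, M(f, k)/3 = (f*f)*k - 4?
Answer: -7665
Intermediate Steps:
M(f, k) = -12 + 3*k*f**2 (M(f, k) = 3*((f*f)*k - 4) = 3*(f**2*k - 4) = 3*(k*f**2 - 4) = 3*(-4 + k*f**2) = -12 + 3*k*f**2)
V(j) = -8 (V(j) = -3 - 5 = -8)
P(Z, B) = -1 + B (P(Z, B) = B - 1*1 = B - 1 = -1 + B)
(-270 - 1*(-51))*P(6, (1 - 4)*(V(M(2, 5)) - 4)) = (-270 - 1*(-51))*(-1 + (1 - 4)*(-8 - 4)) = (-270 + 51)*(-1 - 3*(-12)) = -219*(-1 + 36) = -219*35 = -7665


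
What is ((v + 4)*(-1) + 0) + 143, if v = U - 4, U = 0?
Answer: 143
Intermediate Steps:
v = -4 (v = 0 - 4 = -4)
((v + 4)*(-1) + 0) + 143 = ((-4 + 4)*(-1) + 0) + 143 = (0*(-1) + 0) + 143 = (0 + 0) + 143 = 0 + 143 = 143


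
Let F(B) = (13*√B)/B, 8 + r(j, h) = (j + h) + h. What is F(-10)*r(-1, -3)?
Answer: 39*I*√10/2 ≈ 61.664*I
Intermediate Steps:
r(j, h) = -8 + j + 2*h (r(j, h) = -8 + ((j + h) + h) = -8 + ((h + j) + h) = -8 + (j + 2*h) = -8 + j + 2*h)
F(B) = 13/√B
F(-10)*r(-1, -3) = (13/√(-10))*(-8 - 1 + 2*(-3)) = (13*(-I*√10/10))*(-8 - 1 - 6) = -13*I*√10/10*(-15) = 39*I*√10/2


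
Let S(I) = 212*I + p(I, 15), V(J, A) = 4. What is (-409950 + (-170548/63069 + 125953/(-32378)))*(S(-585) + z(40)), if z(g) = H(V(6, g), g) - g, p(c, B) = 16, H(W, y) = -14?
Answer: 51927644152057177229/1021024041 ≈ 5.0858e+10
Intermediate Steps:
z(g) = -14 - g
S(I) = 16 + 212*I (S(I) = 212*I + 16 = 16 + 212*I)
(-409950 + (-170548/63069 + 125953/(-32378)))*(S(-585) + z(40)) = (-409950 + (-170548/63069 + 125953/(-32378)))*((16 + 212*(-585)) + (-14 - 1*40)) = (-409950 + (-170548*1/63069 + 125953*(-1/32378)))*((16 - 124020) + (-14 - 40)) = (-409950 + (-170548/63069 - 125953/32378))*(-124004 - 54) = (-409950 - 13465732901/2042048082)*(-124058) = -837151076948801/2042048082*(-124058) = 51927644152057177229/1021024041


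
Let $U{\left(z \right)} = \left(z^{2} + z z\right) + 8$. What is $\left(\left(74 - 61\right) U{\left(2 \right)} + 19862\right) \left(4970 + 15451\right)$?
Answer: $409849470$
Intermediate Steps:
$U{\left(z \right)} = 8 + 2 z^{2}$ ($U{\left(z \right)} = \left(z^{2} + z^{2}\right) + 8 = 2 z^{2} + 8 = 8 + 2 z^{2}$)
$\left(\left(74 - 61\right) U{\left(2 \right)} + 19862\right) \left(4970 + 15451\right) = \left(\left(74 - 61\right) \left(8 + 2 \cdot 2^{2}\right) + 19862\right) \left(4970 + 15451\right) = \left(13 \left(8 + 2 \cdot 4\right) + 19862\right) 20421 = \left(13 \left(8 + 8\right) + 19862\right) 20421 = \left(13 \cdot 16 + 19862\right) 20421 = \left(208 + 19862\right) 20421 = 20070 \cdot 20421 = 409849470$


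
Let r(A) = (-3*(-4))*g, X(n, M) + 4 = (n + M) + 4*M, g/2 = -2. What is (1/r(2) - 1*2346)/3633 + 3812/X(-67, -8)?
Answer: -32250067/921744 ≈ -34.988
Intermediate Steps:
g = -4 (g = 2*(-2) = -4)
X(n, M) = -4 + n + 5*M (X(n, M) = -4 + ((n + M) + 4*M) = -4 + ((M + n) + 4*M) = -4 + (n + 5*M) = -4 + n + 5*M)
r(A) = -48 (r(A) = -3*(-4)*(-4) = 12*(-4) = -48)
(1/r(2) - 1*2346)/3633 + 3812/X(-67, -8) = (1/(-48) - 1*2346)/3633 + 3812/(-4 - 67 + 5*(-8)) = (-1/48 - 2346)*(1/3633) + 3812/(-4 - 67 - 40) = -112609/48*1/3633 + 3812/(-111) = -16087/24912 + 3812*(-1/111) = -16087/24912 - 3812/111 = -32250067/921744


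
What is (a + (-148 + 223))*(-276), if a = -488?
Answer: 113988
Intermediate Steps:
(a + (-148 + 223))*(-276) = (-488 + (-148 + 223))*(-276) = (-488 + 75)*(-276) = -413*(-276) = 113988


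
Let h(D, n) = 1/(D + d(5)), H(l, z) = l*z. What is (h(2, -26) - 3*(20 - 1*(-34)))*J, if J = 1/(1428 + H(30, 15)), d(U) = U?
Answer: -1133/13146 ≈ -0.086186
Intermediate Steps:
J = 1/1878 (J = 1/(1428 + 30*15) = 1/(1428 + 450) = 1/1878 ≈ 0.00053248)
h(D, n) = 1/(5 + D) (h(D, n) = 1/(D + 5) = 1/(5 + D))
(h(2, -26) - 3*(20 - 1*(-34)))*J = (1/(5 + 2) - 3*(20 - 1*(-34)))*(1/1878) = (1/7 - 3*(20 + 34))*(1/1878) = (⅐ - 3*54)*(1/1878) = (⅐ - 162)*(1/1878) = -1133/7*1/1878 = -1133/13146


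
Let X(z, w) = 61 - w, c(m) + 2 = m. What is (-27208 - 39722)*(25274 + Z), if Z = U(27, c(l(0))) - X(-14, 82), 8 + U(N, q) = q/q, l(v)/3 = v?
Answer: -1692525840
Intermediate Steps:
l(v) = 3*v
c(m) = -2 + m
U(N, q) = -7 (U(N, q) = -8 + q/q = -8 + 1 = -7)
Z = 14 (Z = -7 - (61 - 1*82) = -7 - (61 - 82) = -7 - 1*(-21) = -7 + 21 = 14)
(-27208 - 39722)*(25274 + Z) = (-27208 - 39722)*(25274 + 14) = -66930*25288 = -1692525840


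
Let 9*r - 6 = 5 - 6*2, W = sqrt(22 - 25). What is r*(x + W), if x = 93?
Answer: -31/3 - I*sqrt(3)/9 ≈ -10.333 - 0.19245*I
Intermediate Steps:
W = I*sqrt(3) (W = sqrt(-3) = I*sqrt(3) ≈ 1.732*I)
r = -1/9 (r = 2/3 + (5 - 6*2)/9 = 2/3 + (5 - 12)/9 = 2/3 + (1/9)*(-7) = 2/3 - 7/9 = -1/9 ≈ -0.11111)
r*(x + W) = -(93 + I*sqrt(3))/9 = -31/3 - I*sqrt(3)/9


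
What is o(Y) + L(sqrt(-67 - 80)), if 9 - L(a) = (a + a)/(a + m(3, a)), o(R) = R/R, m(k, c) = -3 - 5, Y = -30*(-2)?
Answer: 1816/211 + 112*I*sqrt(3)/211 ≈ 8.6066 + 0.91938*I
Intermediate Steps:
Y = 60
m(k, c) = -8
o(R) = 1
L(a) = 9 - 2*a/(-8 + a) (L(a) = 9 - (a + a)/(a - 8) = 9 - 2*a/(-8 + a))
o(Y) + L(sqrt(-67 - 80)) = 1 + (-72 + 7*sqrt(-67 - 80))/(-8 + sqrt(-67 - 80)) = 1 + (-72 + 7*sqrt(-147))/(-8 + sqrt(-147)) = 1 + (-72 + 7*(7*I*sqrt(3)))/(-8 + 7*I*sqrt(3)) = 1 + (-72 + 49*I*sqrt(3))/(-8 + 7*I*sqrt(3))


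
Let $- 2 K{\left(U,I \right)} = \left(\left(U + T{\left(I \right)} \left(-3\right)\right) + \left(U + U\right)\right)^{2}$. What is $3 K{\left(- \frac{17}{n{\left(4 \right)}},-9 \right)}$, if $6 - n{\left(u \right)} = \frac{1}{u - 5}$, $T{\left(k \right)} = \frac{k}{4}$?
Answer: $- \frac{675}{1568} \approx -0.43048$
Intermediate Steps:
$T{\left(k \right)} = \frac{k}{4}$ ($T{\left(k \right)} = k \frac{1}{4} = \frac{k}{4}$)
$n{\left(u \right)} = 6 - \frac{1}{-5 + u}$ ($n{\left(u \right)} = 6 - \frac{1}{u - 5} = 6 - \frac{1}{-5 + u}$)
$K{\left(U,I \right)} = - \frac{\left(3 U - \frac{3 I}{4}\right)^{2}}{2}$ ($K{\left(U,I \right)} = - \frac{\left(\left(U + \frac{I}{4} \left(-3\right)\right) + \left(U + U\right)\right)^{2}}{2} = - \frac{\left(\left(U - \frac{3 I}{4}\right) + 2 U\right)^{2}}{2} = - \frac{\left(3 U - \frac{3 I}{4}\right)^{2}}{2}$)
$3 K{\left(- \frac{17}{n{\left(4 \right)}},-9 \right)} = 3 \left(- \frac{9 \left(-9 - 4 \left(- \frac{17}{\frac{1}{-5 + 4} \left(-31 + 6 \cdot 4\right)}\right)\right)^{2}}{32}\right) = 3 \left(- \frac{9 \left(-9 - 4 \left(- \frac{17}{\frac{1}{-1} \left(-31 + 24\right)}\right)\right)^{2}}{32}\right) = 3 \left(- \frac{9 \left(-9 - 4 \left(- \frac{17}{\left(-1\right) \left(-7\right)}\right)\right)^{2}}{32}\right) = 3 \left(- \frac{9 \left(-9 - 4 \left(- \frac{17}{7}\right)\right)^{2}}{32}\right) = 3 \left(- \frac{9 \left(-9 - 4 \left(\left(-17\right) \frac{1}{7}\right)\right)^{2}}{32}\right) = 3 \left(- \frac{9 \left(-9 - - \frac{68}{7}\right)^{2}}{32}\right) = 3 \left(- \frac{9 \left(-9 + \frac{68}{7}\right)^{2}}{32}\right) = 3 \left(- \frac{9 \left(\frac{5}{7}\right)^{2}}{32}\right) = 3 \left(\left(- \frac{9}{32}\right) \frac{25}{49}\right) = 3 \left(- \frac{225}{1568}\right) = - \frac{675}{1568}$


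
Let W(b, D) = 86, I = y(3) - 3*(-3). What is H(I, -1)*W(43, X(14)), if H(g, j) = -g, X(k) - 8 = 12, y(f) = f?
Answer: -1032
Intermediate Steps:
X(k) = 20 (X(k) = 8 + 12 = 20)
I = 12 (I = 3 - 3*(-3) = 3 + 9 = 12)
H(I, -1)*W(43, X(14)) = -1*12*86 = -12*86 = -1032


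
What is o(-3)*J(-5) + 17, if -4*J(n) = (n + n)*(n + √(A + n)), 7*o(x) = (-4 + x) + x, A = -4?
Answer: 244/7 - 75*I/7 ≈ 34.857 - 10.714*I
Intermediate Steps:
o(x) = -4/7 + 2*x/7 (o(x) = ((-4 + x) + x)/7 = (-4 + 2*x)/7 = -4/7 + 2*x/7)
J(n) = -n*(n + √(-4 + n))/2 (J(n) = -(n + n)*(n + √(-4 + n))/4 = -2*n*(n + √(-4 + n))/4 = -n*(n + √(-4 + n))/2)
o(-3)*J(-5) + 17 = (-4/7 + (2/7)*(-3))*(-½*(-5)*(-5 + √(-4 - 5))) + 17 = (-4/7 - 6/7)*(-½*(-5)*(-5 + √(-9))) + 17 = -(-5)*(-5)*(-5 + 3*I)/7 + 17 = -10*(-25/2 + 15*I/2)/7 + 17 = (125/7 - 75*I/7) + 17 = 244/7 - 75*I/7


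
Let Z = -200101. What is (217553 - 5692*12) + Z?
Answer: -50852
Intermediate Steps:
(217553 - 5692*12) + Z = (217553 - 5692*12) - 200101 = (217553 - 2846*24) - 200101 = (217553 - 68304) - 200101 = 149249 - 200101 = -50852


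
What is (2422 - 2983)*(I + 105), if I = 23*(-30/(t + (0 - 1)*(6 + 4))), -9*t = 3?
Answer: -2987325/31 ≈ -96365.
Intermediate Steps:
t = -⅓ (t = -⅑*3 = -⅓ ≈ -0.33333)
I = 2070/31 (I = 23*(-30/(-⅓ + (0 - 1)*(6 + 4))) = 23*(-30/(-⅓ - 1*10)) = 23*(-30/(-⅓ - 10)) = 23*(-30/(-31/3)) = 23*(-3/31*(-30)) = 23*(90/31) = 2070/31 ≈ 66.774)
(2422 - 2983)*(I + 105) = (2422 - 2983)*(2070/31 + 105) = -561*5325/31 = -2987325/31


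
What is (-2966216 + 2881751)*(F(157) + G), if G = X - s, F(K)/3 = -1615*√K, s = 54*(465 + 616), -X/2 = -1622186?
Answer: -269105321070 + 409232925*√157 ≈ -2.6398e+11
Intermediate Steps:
X = 3244372 (X = -2*(-1622186) = 3244372)
s = 58374 (s = 54*1081 = 58374)
F(K) = -4845*√K (F(K) = 3*(-1615*√K) = -4845*√K)
G = 3185998 (G = 3244372 - 1*58374 = 3244372 - 58374 = 3185998)
(-2966216 + 2881751)*(F(157) + G) = (-2966216 + 2881751)*(-4845*√157 + 3185998) = -84465*(3185998 - 4845*√157) = -269105321070 + 409232925*√157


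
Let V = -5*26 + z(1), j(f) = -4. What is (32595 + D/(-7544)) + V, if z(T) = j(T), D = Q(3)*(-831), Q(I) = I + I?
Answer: 122445385/3772 ≈ 32462.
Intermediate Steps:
Q(I) = 2*I
D = -4986 (D = (2*3)*(-831) = 6*(-831) = -4986)
z(T) = -4
V = -134 (V = -5*26 - 4 = -130 - 4 = -134)
(32595 + D/(-7544)) + V = (32595 - 4986/(-7544)) - 134 = (32595 - 4986*(-1/7544)) - 134 = (32595 + 2493/3772) - 134 = 122950833/3772 - 134 = 122445385/3772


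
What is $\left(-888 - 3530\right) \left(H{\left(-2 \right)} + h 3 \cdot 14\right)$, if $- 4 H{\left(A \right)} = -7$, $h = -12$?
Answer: $\frac{4437881}{2} \approx 2.2189 \cdot 10^{6}$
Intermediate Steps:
$H{\left(A \right)} = \frac{7}{4}$ ($H{\left(A \right)} = \left(- \frac{1}{4}\right) \left(-7\right) = \frac{7}{4}$)
$\left(-888 - 3530\right) \left(H{\left(-2 \right)} + h 3 \cdot 14\right) = \left(-888 - 3530\right) \left(\frac{7}{4} + \left(-12\right) 3 \cdot 14\right) = - 4418 \left(\frac{7}{4} - 504\right) = \left(-4418\right) \left(- \frac{2009}{4}\right) = \frac{4437881}{2}$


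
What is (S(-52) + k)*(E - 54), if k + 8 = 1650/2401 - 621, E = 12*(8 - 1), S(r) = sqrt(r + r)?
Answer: -45257370/2401 + 60*I*sqrt(26) ≈ -18849.0 + 305.94*I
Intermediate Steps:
S(r) = sqrt(2)*sqrt(r) (S(r) = sqrt(2*r) = sqrt(2)*sqrt(r))
E = 84 (E = 12*7 = 84)
k = -1508579/2401 (k = -8 + (1650/2401 - 621) = -8 - 1489371/2401 = -1508579/2401 ≈ -628.31)
(S(-52) + k)*(E - 54) = (sqrt(2)*sqrt(-52) - 1508579/2401)*(84 - 54) = (sqrt(2)*(2*I*sqrt(13)) - 1508579/2401)*30 = (2*I*sqrt(26) - 1508579/2401)*30 = (-1508579/2401 + 2*I*sqrt(26))*30 = -45257370/2401 + 60*I*sqrt(26)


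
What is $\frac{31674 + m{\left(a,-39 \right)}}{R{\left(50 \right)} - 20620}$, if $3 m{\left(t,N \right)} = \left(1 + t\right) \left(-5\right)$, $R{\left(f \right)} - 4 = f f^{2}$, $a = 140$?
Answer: $\frac{31439}{104384} \approx 0.30119$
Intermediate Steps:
$R{\left(f \right)} = 4 + f^{3}$ ($R{\left(f \right)} = 4 + f f^{2} = 4 + f^{3}$)
$m{\left(t,N \right)} = - \frac{5}{3} - \frac{5 t}{3}$ ($m{\left(t,N \right)} = \frac{\left(1 + t\right) \left(-5\right)}{3} = \frac{-5 - 5 t}{3} = - \frac{5}{3} - \frac{5 t}{3}$)
$\frac{31674 + m{\left(a,-39 \right)}}{R{\left(50 \right)} - 20620} = \frac{31674 - 235}{\left(4 + 50^{3}\right) - 20620} = \frac{31674 - 235}{\left(4 + 125000\right) - 20620} = \frac{31674 - 235}{125004 - 20620} = \frac{31439}{104384}$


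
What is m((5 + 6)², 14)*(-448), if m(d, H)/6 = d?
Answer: -325248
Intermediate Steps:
m(d, H) = 6*d
m((5 + 6)², 14)*(-448) = (6*(5 + 6)²)*(-448) = (6*11²)*(-448) = (6*121)*(-448) = 726*(-448) = -325248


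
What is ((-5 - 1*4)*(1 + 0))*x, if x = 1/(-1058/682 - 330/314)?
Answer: 481833/139318 ≈ 3.4585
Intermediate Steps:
x = -53537/139318 (x = 1/(-1058*1/682 - 330*1/314) = 1/(-529/341 - 165/157) = 1/(-139318/53537) = -53537/139318 ≈ -0.38428)
((-5 - 1*4)*(1 + 0))*x = ((-5 - 1*4)*(1 + 0))*(-53537/139318) = ((-5 - 4)*1)*(-53537/139318) = -9*1*(-53537/139318) = -9*(-53537/139318) = 481833/139318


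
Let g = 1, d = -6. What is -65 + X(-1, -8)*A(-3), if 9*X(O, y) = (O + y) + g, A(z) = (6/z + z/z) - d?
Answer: -625/9 ≈ -69.444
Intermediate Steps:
A(z) = 7 + 6/z (A(z) = (6/z + z/z) - 1*(-6) = (6/z + 1) + 6 = (1 + 6/z) + 6 = 7 + 6/z)
X(O, y) = 1/9 + O/9 + y/9 (X(O, y) = ((O + y) + 1)/9 = (1 + O + y)/9 = 1/9 + O/9 + y/9)
-65 + X(-1, -8)*A(-3) = -65 + (1/9 + (1/9)*(-1) + (1/9)*(-8))*(7 + 6/(-3)) = -65 + (1/9 - 1/9 - 8/9)*(7 + 6*(-1/3)) = -65 - 8*(7 - 2)/9 = -65 - 8/9*5 = -65 - 40/9 = -625/9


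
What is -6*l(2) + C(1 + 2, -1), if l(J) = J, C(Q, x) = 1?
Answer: -11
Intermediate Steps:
-6*l(2) + C(1 + 2, -1) = -6*2 + 1 = -12 + 1 = -11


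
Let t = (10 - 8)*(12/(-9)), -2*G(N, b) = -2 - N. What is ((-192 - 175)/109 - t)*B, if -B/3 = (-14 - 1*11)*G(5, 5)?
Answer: -40075/218 ≈ -183.83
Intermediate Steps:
G(N, b) = 1 + N/2 (G(N, b) = -(-2 - N)/2 = 1 + N/2)
t = -8/3 (t = 2*(12*(-⅑)) = 2*(-4/3) = -8/3 ≈ -2.6667)
B = 525/2 (B = -3*(-14 - 1*11)*(1 + (½)*5) = -3*(-14 - 11)*(1 + 5/2) = -(-75)*7/2 = -3*(-175/2) = 525/2 ≈ 262.50)
((-192 - 175)/109 - t)*B = ((-192 - 175)/109 - 1*(-8/3))*(525/2) = (-367*1/109 + 8/3)*(525/2) = (-367/109 + 8/3)*(525/2) = -229/327*525/2 = -40075/218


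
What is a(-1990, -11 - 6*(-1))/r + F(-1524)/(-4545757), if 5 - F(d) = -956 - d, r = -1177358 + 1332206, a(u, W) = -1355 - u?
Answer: 2973735119/703901379936 ≈ 0.0042247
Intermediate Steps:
r = 154848
F(d) = 961 + d (F(d) = 5 - (-956 - d) = 5 + (956 + d) = 961 + d)
a(-1990, -11 - 6*(-1))/r + F(-1524)/(-4545757) = (-1355 - 1*(-1990))/154848 + (961 - 1524)/(-4545757) = (-1355 + 1990)*(1/154848) - 563*(-1/4545757) = 635*(1/154848) + 563/4545757 = 635/154848 + 563/4545757 = 2973735119/703901379936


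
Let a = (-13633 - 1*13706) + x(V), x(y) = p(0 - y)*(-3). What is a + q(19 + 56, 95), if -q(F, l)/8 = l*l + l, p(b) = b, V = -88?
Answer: -100563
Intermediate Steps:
q(F, l) = -8*l - 8*l² (q(F, l) = -8*(l*l + l) = -8*(l² + l) = -8*(l + l²) = -8*l - 8*l²)
x(y) = 3*y (x(y) = (0 - y)*(-3) = -y*(-3) = 3*y)
a = -27603 (a = (-13633 - 1*13706) + 3*(-88) = (-13633 - 13706) - 264 = -27339 - 264 = -27603)
a + q(19 + 56, 95) = -27603 - 8*95*(1 + 95) = -27603 - 8*95*96 = -27603 - 72960 = -100563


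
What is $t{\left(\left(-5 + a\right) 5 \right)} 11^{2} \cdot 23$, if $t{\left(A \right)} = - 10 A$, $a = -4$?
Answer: $1252350$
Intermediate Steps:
$t{\left(\left(-5 + a\right) 5 \right)} 11^{2} \cdot 23 = - 10 \left(-5 - 4\right) 5 \cdot 11^{2} \cdot 23 = - 10 \left(\left(-9\right) 5\right) 121 \cdot 23 = \left(-10\right) \left(-45\right) 121 \cdot 23 = 450 \cdot 121 \cdot 23 = 54450 \cdot 23 = 1252350$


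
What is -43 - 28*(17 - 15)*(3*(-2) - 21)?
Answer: 1469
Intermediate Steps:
-43 - 28*(17 - 15)*(3*(-2) - 21) = -43 - 56*(-6 - 21) = -43 - 56*(-27) = -43 - 28*(-54) = -43 + 1512 = 1469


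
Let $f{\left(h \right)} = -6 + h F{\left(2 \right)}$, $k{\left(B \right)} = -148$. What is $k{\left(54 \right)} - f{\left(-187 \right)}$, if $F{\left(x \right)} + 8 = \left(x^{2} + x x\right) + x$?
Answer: $232$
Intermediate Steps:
$F{\left(x \right)} = -8 + x + 2 x^{2}$ ($F{\left(x \right)} = -8 + \left(\left(x^{2} + x x\right) + x\right) = -8 + \left(\left(x^{2} + x^{2}\right) + x\right) = -8 + \left(2 x^{2} + x\right) = -8 + \left(x + 2 x^{2}\right) = -8 + x + 2 x^{2}$)
$f{\left(h \right)} = -6 + 2 h$ ($f{\left(h \right)} = -6 + h \left(-8 + 2 + 2 \cdot 2^{2}\right) = -6 + h \left(-8 + 2 + 2 \cdot 4\right) = -6 + h \left(-8 + 2 + 8\right) = -6 + h 2 = -6 + 2 h$)
$k{\left(54 \right)} - f{\left(-187 \right)} = -148 - \left(-6 + 2 \left(-187\right)\right) = -148 - \left(-6 - 374\right) = -148 - -380 = -148 + 380 = 232$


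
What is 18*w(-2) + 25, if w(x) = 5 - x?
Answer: 151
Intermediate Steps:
18*w(-2) + 25 = 18*(5 - 1*(-2)) + 25 = 18*(5 + 2) + 25 = 18*7 + 25 = 126 + 25 = 151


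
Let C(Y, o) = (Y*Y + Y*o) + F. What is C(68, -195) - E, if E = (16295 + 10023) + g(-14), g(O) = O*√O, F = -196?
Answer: -35150 + 14*I*√14 ≈ -35150.0 + 52.383*I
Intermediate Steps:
g(O) = O^(3/2)
E = 26318 - 14*I*√14 (E = (16295 + 10023) + (-14)^(3/2) = 26318 - 14*I*√14 ≈ 26318.0 - 52.383*I)
C(Y, o) = -196 + Y² + Y*o (C(Y, o) = (Y*Y + Y*o) - 196 = (Y² + Y*o) - 196 = -196 + Y² + Y*o)
C(68, -195) - E = (-196 + 68² + 68*(-195)) - (26318 - 14*I*√14) = (-196 + 4624 - 13260) + (-26318 + 14*I*√14) = -8832 + (-26318 + 14*I*√14) = -35150 + 14*I*√14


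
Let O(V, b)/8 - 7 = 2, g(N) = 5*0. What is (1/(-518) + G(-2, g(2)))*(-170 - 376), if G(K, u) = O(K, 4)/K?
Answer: 727311/37 ≈ 19657.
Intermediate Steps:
g(N) = 0
O(V, b) = 72 (O(V, b) = 56 + 8*2 = 56 + 16 = 72)
G(K, u) = 72/K
(1/(-518) + G(-2, g(2)))*(-170 - 376) = (1/(-518) + 72/(-2))*(-170 - 376) = (-1/518 + 72*(-½))*(-546) = (-1/518 - 36)*(-546) = -18649/518*(-546) = 727311/37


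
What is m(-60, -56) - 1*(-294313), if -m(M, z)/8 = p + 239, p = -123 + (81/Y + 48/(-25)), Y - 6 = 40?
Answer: 168697107/575 ≈ 2.9339e+5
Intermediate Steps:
Y = 46 (Y = 6 + 40 = 46)
p = -141633/1150 (p = -123 + (81/46 + 48/(-25)) = -123 + (81*(1/46) + 48*(-1/25)) = -123 + (81/46 - 48/25) = -123 - 183/1150 = -141633/1150 ≈ -123.16)
m(M, z) = -532868/575 (m(M, z) = -8*(-141633/1150 + 239) = -8*133217/1150 = -532868/575)
m(-60, -56) - 1*(-294313) = -532868/575 - 1*(-294313) = -532868/575 + 294313 = 168697107/575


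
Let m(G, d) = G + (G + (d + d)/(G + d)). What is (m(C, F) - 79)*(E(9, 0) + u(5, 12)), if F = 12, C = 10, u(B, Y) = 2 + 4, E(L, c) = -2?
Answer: -2548/11 ≈ -231.64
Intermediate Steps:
u(B, Y) = 6
m(G, d) = 2*G + 2*d/(G + d) (m(G, d) = G + (G + (2*d)/(G + d)) = G + (G + 2*d/(G + d)) = 2*G + 2*d/(G + d))
(m(C, F) - 79)*(E(9, 0) + u(5, 12)) = (2*(12 + 10² + 10*12)/(10 + 12) - 79)*(-2 + 6) = (2*(12 + 100 + 120)/22 - 79)*4 = (2*(1/22)*232 - 79)*4 = (232/11 - 79)*4 = -637/11*4 = -2548/11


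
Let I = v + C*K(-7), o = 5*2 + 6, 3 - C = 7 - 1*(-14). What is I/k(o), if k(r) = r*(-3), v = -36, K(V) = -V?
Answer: 27/8 ≈ 3.3750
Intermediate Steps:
C = -18 (C = 3 - (7 - 1*(-14)) = 3 - (7 + 14) = 3 - 1*21 = 3 - 21 = -18)
o = 16 (o = 10 + 6 = 16)
k(r) = -3*r
I = -162 (I = -36 - (-18)*(-7) = -36 - 18*7 = -36 - 126 = -162)
I/k(o) = -162/((-3*16)) = -162/(-48) = -162*(-1/48) = 27/8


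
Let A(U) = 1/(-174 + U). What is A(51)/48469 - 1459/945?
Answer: -2899367426/1877931405 ≈ -1.5439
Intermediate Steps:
A(51)/48469 - 1459/945 = 1/((-174 + 51)*48469) - 1459/945 = (1/48469)/(-123) - 1459*1/945 = -1/123*1/48469 - 1459/945 = -1/5961687 - 1459/945 = -2899367426/1877931405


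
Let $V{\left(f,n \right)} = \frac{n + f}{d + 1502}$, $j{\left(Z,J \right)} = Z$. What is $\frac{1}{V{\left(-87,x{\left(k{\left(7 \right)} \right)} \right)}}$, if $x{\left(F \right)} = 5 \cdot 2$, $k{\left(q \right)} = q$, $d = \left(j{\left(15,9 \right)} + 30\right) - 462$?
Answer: $- \frac{155}{11} \approx -14.091$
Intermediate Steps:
$d = -417$ ($d = \left(15 + 30\right) - 462 = 45 - 462 = -417$)
$x{\left(F \right)} = 10$
$V{\left(f,n \right)} = \frac{f}{1085} + \frac{n}{1085}$ ($V{\left(f,n \right)} = \frac{n + f}{-417 + 1502} = \frac{f + n}{1085} = \left(f + n\right) \frac{1}{1085} = \frac{f}{1085} + \frac{n}{1085}$)
$\frac{1}{V{\left(-87,x{\left(k{\left(7 \right)} \right)} \right)}} = \frac{1}{\frac{1}{1085} \left(-87\right) + \frac{1}{1085} \cdot 10} = \frac{1}{- \frac{87}{1085} + \frac{2}{217}} = \frac{1}{- \frac{11}{155}} = - \frac{155}{11}$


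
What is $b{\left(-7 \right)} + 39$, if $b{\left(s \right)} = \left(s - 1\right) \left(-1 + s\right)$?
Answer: $103$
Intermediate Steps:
$b{\left(s \right)} = \left(-1 + s\right)^{2}$ ($b{\left(s \right)} = \left(-1 + s\right) \left(-1 + s\right) = \left(-1 + s\right)^{2}$)
$b{\left(-7 \right)} + 39 = \left(-1 - 7\right)^{2} + 39 = \left(-8\right)^{2} + 39 = 64 + 39 = 103$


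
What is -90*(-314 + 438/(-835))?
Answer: 4727304/167 ≈ 28307.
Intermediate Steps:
-90*(-314 + 438/(-835)) = -90*(-314 + 438*(-1/835)) = -90*(-314 - 438/835) = -90*(-262628/835) = 4727304/167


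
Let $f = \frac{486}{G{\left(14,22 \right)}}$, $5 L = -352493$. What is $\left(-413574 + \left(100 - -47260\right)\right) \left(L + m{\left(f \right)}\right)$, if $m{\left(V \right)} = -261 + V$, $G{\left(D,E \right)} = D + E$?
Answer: $\frac{129541061327}{5} \approx 2.5908 \cdot 10^{10}$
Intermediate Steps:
$L = - \frac{352493}{5}$ ($L = \frac{1}{5} \left(-352493\right) = - \frac{352493}{5} \approx -70499.0$)
$f = \frac{27}{2}$ ($f = \frac{486}{14 + 22} = \frac{486}{36} = 486 \cdot \frac{1}{36} = \frac{27}{2} \approx 13.5$)
$\left(-413574 + \left(100 - -47260\right)\right) \left(L + m{\left(f \right)}\right) = \left(-413574 + \left(100 - -47260\right)\right) \left(- \frac{352493}{5} + \left(-261 + \frac{27}{2}\right)\right) = \left(-413574 + \left(100 + 47260\right)\right) \left(- \frac{352493}{5} - \frac{495}{2}\right) = \left(-413574 + 47360\right) \left(- \frac{707461}{10}\right) = \left(-366214\right) \left(- \frac{707461}{10}\right) = \frac{129541061327}{5}$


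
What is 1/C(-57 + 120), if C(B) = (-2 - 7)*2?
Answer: -1/18 ≈ -0.055556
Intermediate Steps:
C(B) = -18 (C(B) = -9*2 = -18)
1/C(-57 + 120) = 1/(-18) = -1/18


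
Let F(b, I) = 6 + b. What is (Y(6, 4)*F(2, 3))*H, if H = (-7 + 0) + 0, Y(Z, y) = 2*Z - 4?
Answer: -448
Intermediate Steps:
Y(Z, y) = -4 + 2*Z
H = -7 (H = -7 + 0 = -7)
(Y(6, 4)*F(2, 3))*H = ((-4 + 2*6)*(6 + 2))*(-7) = ((-4 + 12)*8)*(-7) = (8*8)*(-7) = 64*(-7) = -448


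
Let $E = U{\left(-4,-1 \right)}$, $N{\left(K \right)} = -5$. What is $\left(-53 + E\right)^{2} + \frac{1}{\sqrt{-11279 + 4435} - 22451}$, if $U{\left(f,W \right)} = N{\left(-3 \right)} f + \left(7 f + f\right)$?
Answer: $\frac{2129629162674}{504054245} - \frac{2 i \sqrt{1711}}{504054245} \approx 4225.0 - 1.6413 \cdot 10^{-7} i$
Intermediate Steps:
$U{\left(f,W \right)} = 3 f$ ($U{\left(f,W \right)} = - 5 f + \left(7 f + f\right) = - 5 f + 8 f = 3 f$)
$E = -12$ ($E = 3 \left(-4\right) = -12$)
$\left(-53 + E\right)^{2} + \frac{1}{\sqrt{-11279 + 4435} - 22451} = \left(-53 - 12\right)^{2} + \frac{1}{\sqrt{-11279 + 4435} - 22451} = \left(-65\right)^{2} + \frac{1}{\sqrt{-6844} - 22451} = 4225 + \frac{1}{2 i \sqrt{1711} - 22451} = 4225 + \frac{1}{-22451 + 2 i \sqrt{1711}}$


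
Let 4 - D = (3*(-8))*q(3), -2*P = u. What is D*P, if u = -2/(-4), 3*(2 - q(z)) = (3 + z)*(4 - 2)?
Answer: 11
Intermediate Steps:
q(z) = -2*z/3 (q(z) = 2 - (3 + z)*(4 - 2)/3 = 2 - (3 + z)*2/3 = 2 - (6 + 2*z)/3 = 2 + (-2 - 2*z/3) = -2*z/3)
u = ½ (u = -2*(-¼) = ½ ≈ 0.50000)
P = -¼ (P = -½*½ = -¼ ≈ -0.25000)
D = -44 (D = 4 - 3*(-8)*(-⅔*3) = 4 - (-24)*(-2) = 4 - 1*48 = 4 - 48 = -44)
D*P = -44*(-¼) = 11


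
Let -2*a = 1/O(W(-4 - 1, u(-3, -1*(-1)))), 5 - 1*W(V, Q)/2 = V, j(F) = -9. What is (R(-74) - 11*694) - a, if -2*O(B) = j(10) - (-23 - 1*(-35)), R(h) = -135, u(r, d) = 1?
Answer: -163148/21 ≈ -7769.0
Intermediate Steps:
W(V, Q) = 10 - 2*V
O(B) = 21/2 (O(B) = -(-9 - (-23 - 1*(-35)))/2 = -(-9 - (-23 + 35))/2 = -(-9 - 1*12)/2 = -(-9 - 12)/2 = -½*(-21) = 21/2)
a = -1/21 (a = -1/(2*21/2) = -½*2/21 = -1/21 ≈ -0.047619)
(R(-74) - 11*694) - a = (-135 - 11*694) - 1*(-1/21) = (-135 - 7634) + 1/21 = -7769 + 1/21 = -163148/21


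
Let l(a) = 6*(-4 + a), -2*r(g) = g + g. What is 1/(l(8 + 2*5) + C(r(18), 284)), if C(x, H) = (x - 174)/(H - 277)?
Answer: 7/396 ≈ 0.017677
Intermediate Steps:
r(g) = -g (r(g) = -(g + g)/2 = -g)
C(x, H) = (-174 + x)/(-277 + H)
l(a) = -24 + 6*a
1/(l(8 + 2*5) + C(r(18), 284)) = 1/((-24 + 6*(8 + 2*5)) + (-174 - 1*18)/(-277 + 284)) = 1/((-24 + 6*(8 + 10)) + (-174 - 18)/7) = 1/((-24 + 6*18) + (1/7)*(-192)) = 1/((-24 + 108) - 192/7) = 1/(84 - 192/7) = 1/(396/7) = 7/396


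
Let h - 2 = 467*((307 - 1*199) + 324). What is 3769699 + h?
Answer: 3971445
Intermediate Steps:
h = 201746 (h = 2 + 467*((307 - 1*199) + 324) = 2 + 467*((307 - 199) + 324) = 2 + 467*(108 + 324) = 2 + 467*432 = 2 + 201744 = 201746)
3769699 + h = 3769699 + 201746 = 3971445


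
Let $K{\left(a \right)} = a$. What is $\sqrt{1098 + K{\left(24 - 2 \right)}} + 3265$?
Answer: $3265 + 4 \sqrt{70} \approx 3298.5$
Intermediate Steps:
$\sqrt{1098 + K{\left(24 - 2 \right)}} + 3265 = \sqrt{1098 + \left(24 - 2\right)} + 3265 = \sqrt{1098 + 22} + 3265 = \sqrt{1120} + 3265 = 4 \sqrt{70} + 3265 = 3265 + 4 \sqrt{70}$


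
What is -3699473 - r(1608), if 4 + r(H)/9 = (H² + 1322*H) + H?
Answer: -46116869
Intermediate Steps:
r(H) = -36 + 9*H² + 11907*H (r(H) = -36 + 9*((H² + 1322*H) + H) = -36 + 9*(H² + 1323*H) = -36 + (9*H² + 11907*H) = -36 + 9*H² + 11907*H)
-3699473 - r(1608) = -3699473 - (-36 + 9*1608² + 11907*1608) = -3699473 - (-36 + 9*2585664 + 19146456) = -3699473 - (-36 + 23270976 + 19146456) = -3699473 - 1*42417396 = -3699473 - 42417396 = -46116869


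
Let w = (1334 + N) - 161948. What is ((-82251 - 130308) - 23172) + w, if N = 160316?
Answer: -236029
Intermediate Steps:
w = -298 (w = (1334 + 160316) - 161948 = 161650 - 161948 = -298)
((-82251 - 130308) - 23172) + w = ((-82251 - 130308) - 23172) - 298 = (-212559 - 23172) - 298 = -235731 - 298 = -236029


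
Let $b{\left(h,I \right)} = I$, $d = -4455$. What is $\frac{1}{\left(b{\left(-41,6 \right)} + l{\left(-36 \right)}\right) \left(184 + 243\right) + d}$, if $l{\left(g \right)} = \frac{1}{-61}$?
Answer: $- \frac{1}{1900} \approx -0.00052632$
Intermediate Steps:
$l{\left(g \right)} = - \frac{1}{61}$
$\frac{1}{\left(b{\left(-41,6 \right)} + l{\left(-36 \right)}\right) \left(184 + 243\right) + d} = \frac{1}{\left(6 - \frac{1}{61}\right) \left(184 + 243\right) - 4455} = \frac{1}{\frac{365}{61} \cdot 427 - 4455} = \frac{1}{2555 - 4455} = \frac{1}{-1900} = - \frac{1}{1900}$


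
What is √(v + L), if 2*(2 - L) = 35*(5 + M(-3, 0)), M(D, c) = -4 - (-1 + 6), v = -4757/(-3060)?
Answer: √19131545/510 ≈ 8.5764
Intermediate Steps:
v = 4757/3060 (v = -4757*(-1/3060) = 4757/3060 ≈ 1.5546)
M(D, c) = -9 (M(D, c) = -4 - 1*5 = -4 - 5 = -9)
L = 72 (L = 2 - 35*(5 - 9)/2 = 2 - 35*(-4)/2 = 2 - ½*(-140) = 2 + 70 = 72)
√(v + L) = √(4757/3060 + 72) = √(225077/3060) = √19131545/510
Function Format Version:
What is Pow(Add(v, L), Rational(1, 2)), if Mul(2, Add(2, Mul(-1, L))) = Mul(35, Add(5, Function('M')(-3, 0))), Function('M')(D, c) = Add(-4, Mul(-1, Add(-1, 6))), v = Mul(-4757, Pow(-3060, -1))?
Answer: Mul(Rational(1, 510), Pow(19131545, Rational(1, 2))) ≈ 8.5764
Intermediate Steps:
v = Rational(4757, 3060) (v = Mul(-4757, Rational(-1, 3060)) = Rational(4757, 3060) ≈ 1.5546)
Function('M')(D, c) = -9 (Function('M')(D, c) = Add(-4, Mul(-1, 5)) = Add(-4, -5) = -9)
L = 72 (L = Add(2, Mul(Rational(-1, 2), Mul(35, Add(5, -9)))) = Add(2, Mul(Rational(-1, 2), Mul(35, -4))) = Add(2, Mul(Rational(-1, 2), -140)) = Add(2, 70) = 72)
Pow(Add(v, L), Rational(1, 2)) = Pow(Add(Rational(4757, 3060), 72), Rational(1, 2)) = Pow(Rational(225077, 3060), Rational(1, 2)) = Mul(Rational(1, 510), Pow(19131545, Rational(1, 2)))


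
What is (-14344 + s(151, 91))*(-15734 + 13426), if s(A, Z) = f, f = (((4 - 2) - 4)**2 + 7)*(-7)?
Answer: 33283668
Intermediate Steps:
f = -77 (f = ((2 - 4)**2 + 7)*(-7) = ((-2)**2 + 7)*(-7) = (4 + 7)*(-7) = 11*(-7) = -77)
s(A, Z) = -77
(-14344 + s(151, 91))*(-15734 + 13426) = (-14344 - 77)*(-15734 + 13426) = -14421*(-2308) = 33283668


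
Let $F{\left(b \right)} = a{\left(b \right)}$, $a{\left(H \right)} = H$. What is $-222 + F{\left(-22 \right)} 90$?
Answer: $-2202$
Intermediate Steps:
$F{\left(b \right)} = b$
$-222 + F{\left(-22 \right)} 90 = -222 - 1980 = -2202$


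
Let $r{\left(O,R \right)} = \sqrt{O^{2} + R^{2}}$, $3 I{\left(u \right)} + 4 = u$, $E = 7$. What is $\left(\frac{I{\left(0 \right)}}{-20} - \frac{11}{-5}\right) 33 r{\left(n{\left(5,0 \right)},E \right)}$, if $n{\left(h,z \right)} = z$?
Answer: $\frac{2618}{5} \approx 523.6$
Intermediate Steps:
$I{\left(u \right)} = - \frac{4}{3} + \frac{u}{3}$
$\left(\frac{I{\left(0 \right)}}{-20} - \frac{11}{-5}\right) 33 r{\left(n{\left(5,0 \right)},E \right)} = \left(\frac{- \frac{4}{3} + \frac{1}{3} \cdot 0}{-20} - \frac{11}{-5}\right) 33 \sqrt{0^{2} + 7^{2}} = \left(\left(- \frac{4}{3} + 0\right) \left(- \frac{1}{20}\right) - - \frac{11}{5}\right) 33 \sqrt{0 + 49} = \left(\left(- \frac{4}{3}\right) \left(- \frac{1}{20}\right) + \frac{11}{5}\right) 33 \sqrt{49} = \left(\frac{1}{15} + \frac{11}{5}\right) 33 \cdot 7 = \frac{34}{15} \cdot 33 \cdot 7 = \frac{374}{5} \cdot 7 = \frac{2618}{5}$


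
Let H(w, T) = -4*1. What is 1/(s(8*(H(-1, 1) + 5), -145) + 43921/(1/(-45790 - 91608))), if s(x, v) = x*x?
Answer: -1/6034657494 ≈ -1.6571e-10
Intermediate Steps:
H(w, T) = -4
s(x, v) = x²
1/(s(8*(H(-1, 1) + 5), -145) + 43921/(1/(-45790 - 91608))) = 1/((8*(-4 + 5))² + 43921/(1/(-45790 - 91608))) = 1/((8*1)² + 43921/(1/(-137398))) = 1/(8² + 43921/(-1/137398)) = 1/(64 + 43921*(-137398)) = 1/(64 - 6034657558) = 1/(-6034657494) = -1/6034657494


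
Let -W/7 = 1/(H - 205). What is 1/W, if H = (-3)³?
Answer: 232/7 ≈ 33.143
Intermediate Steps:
H = -27
W = 7/232 (W = -7/(-27 - 205) = -7/(-232) = -7*(-1/232) = 7/232 ≈ 0.030172)
1/W = 1/(7/232) = 232/7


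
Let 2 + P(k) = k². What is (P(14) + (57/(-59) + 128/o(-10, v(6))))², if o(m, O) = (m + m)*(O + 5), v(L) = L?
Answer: 390008993049/10530025 ≈ 37038.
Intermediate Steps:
P(k) = -2 + k²
o(m, O) = 2*m*(5 + O) (o(m, O) = (2*m)*(5 + O) = 2*m*(5 + O))
(P(14) + (57/(-59) + 128/o(-10, v(6))))² = ((-2 + 14²) + (57/(-59) + 128/((2*(-10)*(5 + 6)))))² = ((-2 + 196) + (57*(-1/59) + 128/((2*(-10)*11))))² = (194 + (-57/59 + 128/(-220)))² = (194 + (-57/59 + 128*(-1/220)))² = (194 + (-57/59 - 32/55))² = (194 - 5023/3245)² = (624507/3245)² = 390008993049/10530025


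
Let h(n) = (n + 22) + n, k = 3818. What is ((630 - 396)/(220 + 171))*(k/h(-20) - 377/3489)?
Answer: -57753748/454733 ≈ -127.01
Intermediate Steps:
h(n) = 22 + 2*n (h(n) = (22 + n) + n = 22 + 2*n)
((630 - 396)/(220 + 171))*(k/h(-20) - 377/3489) = ((630 - 396)/(220 + 171))*(3818/(22 + 2*(-20)) - 377/3489) = (234/391)*(3818/(22 - 40) - 377*1/3489) = (234*(1/391))*(3818/(-18) - 377/3489) = 234*(3818*(-1/18) - 377/3489)/391 = 234*(-1909/9 - 377/3489)/391 = (234/391)*(-2221298/10467) = -57753748/454733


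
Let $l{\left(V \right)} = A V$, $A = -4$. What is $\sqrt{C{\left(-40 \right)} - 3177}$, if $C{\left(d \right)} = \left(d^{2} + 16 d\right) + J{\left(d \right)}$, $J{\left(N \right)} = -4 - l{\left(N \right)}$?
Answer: $i \sqrt{2381} \approx 48.795 i$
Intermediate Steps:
$l{\left(V \right)} = - 4 V$
$J{\left(N \right)} = -4 + 4 N$ ($J{\left(N \right)} = -4 - - 4 N = -4 + 4 N$)
$C{\left(d \right)} = -4 + d^{2} + 20 d$ ($C{\left(d \right)} = \left(d^{2} + 16 d\right) + \left(-4 + 4 d\right) = -4 + d^{2} + 20 d$)
$\sqrt{C{\left(-40 \right)} - 3177} = \sqrt{\left(-4 + \left(-40\right)^{2} + 20 \left(-40\right)\right) - 3177} = \sqrt{\left(-4 + 1600 - 800\right) - 3177} = \sqrt{796 - 3177} = \sqrt{-2381} = i \sqrt{2381}$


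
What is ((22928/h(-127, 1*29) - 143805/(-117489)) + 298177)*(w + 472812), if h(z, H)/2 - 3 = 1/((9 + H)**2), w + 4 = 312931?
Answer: 40266880844938802694/169693279 ≈ 2.3729e+11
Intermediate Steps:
w = 312927 (w = -4 + 312931 = 312927)
h(z, H) = 6 + 2/(9 + H)**2 (h(z, H) = 6 + 2/((9 + H)**2) = 6 + 2/(9 + H)**2)
((22928/h(-127, 1*29) - 143805/(-117489)) + 298177)*(w + 472812) = ((22928/(6 + 2/(9 + 1*29)**2) - 143805/(-117489)) + 298177)*(312927 + 472812) = ((22928/(6 + 2/(9 + 29)**2) - 143805*(-1/117489)) + 298177)*785739 = ((22928/(6 + 2/38**2) + 47935/39163) + 298177)*785739 = ((22928/(6 + 2*(1/1444)) + 47935/39163) + 298177)*785739 = ((22928/(6 + 1/722) + 47935/39163) + 298177)*785739 = ((22928/(4333/722) + 47935/39163) + 298177)*785739 = ((22928*(722/4333) + 47935/39163) + 298177)*785739 = ((16554016/4333 + 47935/39163) + 298177)*785739 = (648512630963/169693279 + 298177)*785739 = (51247145483346/169693279)*785739 = 40266880844938802694/169693279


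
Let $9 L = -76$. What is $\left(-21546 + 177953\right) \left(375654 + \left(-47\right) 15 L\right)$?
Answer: $\frac{179058174554}{3} \approx 5.9686 \cdot 10^{10}$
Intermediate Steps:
$L = - \frac{76}{9}$ ($L = \frac{1}{9} \left(-76\right) = - \frac{76}{9} \approx -8.4444$)
$\left(-21546 + 177953\right) \left(375654 + \left(-47\right) 15 L\right) = \left(-21546 + 177953\right) \left(375654 + \left(-47\right) 15 \left(- \frac{76}{9}\right)\right) = 156407 \left(375654 - - \frac{17860}{3}\right) = 156407 \left(375654 + \frac{17860}{3}\right) = 156407 \cdot \frac{1144822}{3} = \frac{179058174554}{3}$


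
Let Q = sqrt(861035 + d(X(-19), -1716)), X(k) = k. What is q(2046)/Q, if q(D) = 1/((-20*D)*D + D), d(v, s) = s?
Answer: -sqrt(859319)/71942422133406 ≈ -1.2885e-11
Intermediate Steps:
Q = sqrt(859319) (Q = sqrt(861035 - 1716) = sqrt(859319) ≈ 926.99)
q(D) = 1/(D - 20*D**2) (q(D) = 1/(-20*D**2 + D) = 1/(D - 20*D**2))
q(2046)/Q = (-1/(2046*(-1 + 20*2046)))/(sqrt(859319)) = (-1*1/2046/(-1 + 40920))*(sqrt(859319)/859319) = (-1*1/2046/40919)*(sqrt(859319)/859319) = (-1*1/2046*1/40919)*(sqrt(859319)/859319) = -sqrt(859319)/71942422133406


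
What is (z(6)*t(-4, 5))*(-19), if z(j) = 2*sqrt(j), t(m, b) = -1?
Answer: 38*sqrt(6) ≈ 93.081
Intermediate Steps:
(z(6)*t(-4, 5))*(-19) = ((2*sqrt(6))*(-1))*(-19) = -2*sqrt(6)*(-19) = 38*sqrt(6)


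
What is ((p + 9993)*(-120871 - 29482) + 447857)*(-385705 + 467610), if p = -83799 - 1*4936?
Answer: 969717833546615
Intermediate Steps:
p = -88735 (p = -83799 - 4936 = -88735)
((p + 9993)*(-120871 - 29482) + 447857)*(-385705 + 467610) = ((-88735 + 9993)*(-120871 - 29482) + 447857)*(-385705 + 467610) = (-78742*(-150353) + 447857)*81905 = (11839095926 + 447857)*81905 = 11839543783*81905 = 969717833546615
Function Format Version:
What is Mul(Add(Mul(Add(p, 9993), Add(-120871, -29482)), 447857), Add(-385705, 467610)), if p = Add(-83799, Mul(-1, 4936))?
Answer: 969717833546615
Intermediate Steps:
p = -88735 (p = Add(-83799, -4936) = -88735)
Mul(Add(Mul(Add(p, 9993), Add(-120871, -29482)), 447857), Add(-385705, 467610)) = Mul(Add(Mul(Add(-88735, 9993), Add(-120871, -29482)), 447857), Add(-385705, 467610)) = Mul(Add(Mul(-78742, -150353), 447857), 81905) = Mul(Add(11839095926, 447857), 81905) = Mul(11839543783, 81905) = 969717833546615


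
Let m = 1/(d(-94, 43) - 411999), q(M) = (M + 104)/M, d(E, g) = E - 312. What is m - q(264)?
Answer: -18970663/13609365 ≈ -1.3939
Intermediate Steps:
d(E, g) = -312 + E
q(M) = (104 + M)/M
m = -1/412405 (m = 1/((-312 - 94) - 411999) = 1/(-406 - 411999) = 1/(-412405) = -1/412405 ≈ -2.4248e-6)
m - q(264) = -1/412405 - (104 + 264)/264 = -1/412405 - 368/264 = -1/412405 - 1*46/33 = -1/412405 - 46/33 = -18970663/13609365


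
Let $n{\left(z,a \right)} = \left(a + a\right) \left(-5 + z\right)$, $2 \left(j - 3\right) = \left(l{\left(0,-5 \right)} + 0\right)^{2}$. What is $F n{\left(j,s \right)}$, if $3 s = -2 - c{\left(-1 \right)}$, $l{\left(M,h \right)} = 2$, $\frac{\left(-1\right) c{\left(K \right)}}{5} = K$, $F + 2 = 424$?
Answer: $0$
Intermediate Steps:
$F = 422$ ($F = -2 + 424 = 422$)
$c{\left(K \right)} = - 5 K$
$s = - \frac{7}{3}$ ($s = \frac{-2 - \left(-5\right) \left(-1\right)}{3} = \frac{-2 - 5}{3} = \frac{1}{3} \left(-7\right) = - \frac{7}{3} \approx -2.3333$)
$j = 5$ ($j = 3 + \frac{\left(2 + 0\right)^{2}}{2} = 3 + \frac{2^{2}}{2} = 3 + \frac{1}{2} \cdot 4 = 3 + 2 = 5$)
$n{\left(z,a \right)} = 2 a \left(-5 + z\right)$
$F n{\left(j,s \right)} = 422 \cdot 2 \left(- \frac{7}{3}\right) \left(-5 + 5\right) = 422 \cdot 2 \left(- \frac{7}{3}\right) 0 = 422 \cdot 0 = 0$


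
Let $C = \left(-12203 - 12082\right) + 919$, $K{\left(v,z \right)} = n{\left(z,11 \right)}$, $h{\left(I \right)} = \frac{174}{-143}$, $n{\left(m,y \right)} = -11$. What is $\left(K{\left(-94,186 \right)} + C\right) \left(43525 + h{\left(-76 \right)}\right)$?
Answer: $- \frac{145496133677}{143} \approx -1.0175 \cdot 10^{9}$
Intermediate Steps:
$h{\left(I \right)} = - \frac{174}{143}$ ($h{\left(I \right)} = 174 \left(- \frac{1}{143}\right) = - \frac{174}{143}$)
$K{\left(v,z \right)} = -11$
$C = -23366$ ($C = -24285 + 919 = -23366$)
$\left(K{\left(-94,186 \right)} + C\right) \left(43525 + h{\left(-76 \right)}\right) = \left(-11 - 23366\right) \left(43525 - \frac{174}{143}\right) = \left(-23377\right) \frac{6223901}{143} = - \frac{145496133677}{143}$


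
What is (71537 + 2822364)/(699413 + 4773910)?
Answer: 2893901/5473323 ≈ 0.52873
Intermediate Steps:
(71537 + 2822364)/(699413 + 4773910) = 2893901/5473323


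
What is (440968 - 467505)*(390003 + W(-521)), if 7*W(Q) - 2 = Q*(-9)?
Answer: -10367293192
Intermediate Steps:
W(Q) = 2/7 - 9*Q/7 (W(Q) = 2/7 + (Q*(-9))/7 = 2/7 + (-9*Q)/7 = 2/7 - 9*Q/7)
(440968 - 467505)*(390003 + W(-521)) = (440968 - 467505)*(390003 + (2/7 - 9/7*(-521))) = -26537*(390003 + (2/7 + 4689/7)) = -26537*(390003 + 4691/7) = -26537*2734712/7 = -10367293192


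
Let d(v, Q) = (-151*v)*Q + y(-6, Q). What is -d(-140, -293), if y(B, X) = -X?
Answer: 6193727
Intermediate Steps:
d(v, Q) = -Q - 151*Q*v (d(v, Q) = (-151*v)*Q - Q = -151*Q*v - Q = -Q - 151*Q*v)
-d(-140, -293) = -(-293)*(-1 - 151*(-140)) = -(-293)*(-1 + 21140) = -(-293)*21139 = -1*(-6193727) = 6193727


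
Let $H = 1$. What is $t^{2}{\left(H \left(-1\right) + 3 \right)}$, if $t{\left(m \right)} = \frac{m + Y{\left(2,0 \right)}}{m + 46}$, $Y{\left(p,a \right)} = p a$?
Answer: $\frac{1}{576} \approx 0.0017361$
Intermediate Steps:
$Y{\left(p,a \right)} = a p$
$t{\left(m \right)} = \frac{m}{46 + m}$ ($t{\left(m \right)} = \frac{m + 0 \cdot 2}{m + 46} = \frac{m + 0}{46 + m} = \frac{m}{46 + m}$)
$t^{2}{\left(H \left(-1\right) + 3 \right)} = \left(\frac{1 \left(-1\right) + 3}{46 + \left(1 \left(-1\right) + 3\right)}\right)^{2} = \left(\frac{-1 + 3}{46 + \left(-1 + 3\right)}\right)^{2} = \left(\frac{2}{46 + 2}\right)^{2} = \left(\frac{2}{48}\right)^{2} = \left(2 \cdot \frac{1}{48}\right)^{2} = \left(\frac{1}{24}\right)^{2} = \frac{1}{576}$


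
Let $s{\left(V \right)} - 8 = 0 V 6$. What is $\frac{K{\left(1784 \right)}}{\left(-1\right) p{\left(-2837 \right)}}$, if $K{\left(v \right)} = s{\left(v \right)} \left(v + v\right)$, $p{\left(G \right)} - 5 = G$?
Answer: $\frac{1784}{177} \approx 10.079$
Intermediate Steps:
$s{\left(V \right)} = 8$ ($s{\left(V \right)} = 8 + 0 V 6 = 8 + 0 \cdot 6 = 8 + 0 = 8$)
$p{\left(G \right)} = 5 + G$
$K{\left(v \right)} = 16 v$ ($K{\left(v \right)} = 8 \left(v + v\right) = 8 \cdot 2 v = 16 v$)
$\frac{K{\left(1784 \right)}}{\left(-1\right) p{\left(-2837 \right)}} = \frac{16 \cdot 1784}{\left(-1\right) \left(5 - 2837\right)} = \frac{28544}{\left(-1\right) \left(-2832\right)} = \frac{28544}{2832} = 28544 \cdot \frac{1}{2832} = \frac{1784}{177}$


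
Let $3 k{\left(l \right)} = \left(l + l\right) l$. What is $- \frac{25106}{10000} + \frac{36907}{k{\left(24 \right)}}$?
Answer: $\frac{22464331}{240000} \approx 93.601$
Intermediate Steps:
$k{\left(l \right)} = \frac{2 l^{2}}{3}$ ($k{\left(l \right)} = \frac{\left(l + l\right) l}{3} = \frac{2 l l}{3} = \frac{2 l^{2}}{3}$)
$- \frac{25106}{10000} + \frac{36907}{k{\left(24 \right)}} = - \frac{25106}{10000} + \frac{36907}{\frac{2}{3} \cdot 24^{2}} = \left(-25106\right) \frac{1}{10000} + \frac{36907}{\frac{2}{3} \cdot 576} = - \frac{12553}{5000} + \frac{36907}{384} = \frac{22464331}{240000}$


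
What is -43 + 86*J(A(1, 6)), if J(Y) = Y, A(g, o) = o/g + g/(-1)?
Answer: 387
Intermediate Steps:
A(g, o) = -g + o/g (A(g, o) = o/g + g*(-1) = o/g - g = -g + o/g)
-43 + 86*J(A(1, 6)) = -43 + 86*(-1*1 + 6/1) = -43 + 86*(-1 + 6*1) = -43 + 86*(-1 + 6) = -43 + 86*5 = -43 + 430 = 387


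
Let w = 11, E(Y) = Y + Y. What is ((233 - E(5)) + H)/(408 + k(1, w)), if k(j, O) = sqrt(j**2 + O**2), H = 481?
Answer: 13056/7561 - 32*sqrt(122)/7561 ≈ 1.6800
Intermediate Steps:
E(Y) = 2*Y
k(j, O) = sqrt(O**2 + j**2)
((233 - E(5)) + H)/(408 + k(1, w)) = ((233 - 2*5) + 481)/(408 + sqrt(11**2 + 1**2)) = ((233 - 1*10) + 481)/(408 + sqrt(121 + 1)) = ((233 - 10) + 481)/(408 + sqrt(122)) = (223 + 481)/(408 + sqrt(122)) = 704/(408 + sqrt(122))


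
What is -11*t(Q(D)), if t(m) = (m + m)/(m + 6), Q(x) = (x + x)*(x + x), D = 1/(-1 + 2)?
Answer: -44/5 ≈ -8.8000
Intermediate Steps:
D = 1 (D = 1/1 = 1)
Q(x) = 4*x² (Q(x) = (2*x)*(2*x) = 4*x²)
t(m) = 2*m/(6 + m) (t(m) = (2*m)/(6 + m) = 2*m/(6 + m))
-11*t(Q(D)) = -22*4*1²/(6 + 4*1²) = -22*4*1/(6 + 4*1) = -22*4/(6 + 4) = -22*4/10 = -11*⅘ = -44/5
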